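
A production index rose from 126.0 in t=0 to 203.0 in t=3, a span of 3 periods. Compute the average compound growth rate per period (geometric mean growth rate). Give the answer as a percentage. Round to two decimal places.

17.23%

Growth factor = (203.0/126.0)^(1/3) = (1.611111)^(1/3) = 1.172308
Growth rate = 1.172308 − 1 = 0.172308 = 17.2308%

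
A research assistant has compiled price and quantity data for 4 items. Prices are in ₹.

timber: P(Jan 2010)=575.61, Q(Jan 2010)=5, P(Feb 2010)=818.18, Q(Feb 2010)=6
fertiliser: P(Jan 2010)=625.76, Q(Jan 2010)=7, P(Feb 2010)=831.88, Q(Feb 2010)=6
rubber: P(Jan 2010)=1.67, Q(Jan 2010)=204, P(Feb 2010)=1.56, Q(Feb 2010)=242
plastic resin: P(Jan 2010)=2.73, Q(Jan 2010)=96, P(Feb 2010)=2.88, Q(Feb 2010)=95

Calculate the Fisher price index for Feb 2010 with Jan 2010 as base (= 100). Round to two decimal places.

Laspeyres component (base-period weights):
ΣP(Feb 2010)Q(Jan 2010) = 818.18×5 + 831.88×7 + 1.56×204 + 2.88×96 = 4090.9 + 5823.16 + 318.24 + 276.48 = 10508.78
ΣP(Jan 2010)Q(Jan 2010) = 575.61×5 + 625.76×7 + 1.67×204 + 2.73×96 = 2878.05 + 4380.32 + 340.68 + 262.08 = 7861.13
L = 10508.78 / 7861.13 × 100 = 133.6803
Paasche component (current-period weights):
ΣP(Feb 2010)Q(Feb 2010) = 818.18×6 + 831.88×6 + 1.56×242 + 2.88×95 = 4909.08 + 4991.28 + 377.52 + 273.6 = 10551.48
ΣP(Jan 2010)Q(Feb 2010) = 575.61×6 + 625.76×6 + 1.67×242 + 2.73×95 = 3453.66 + 3754.56 + 404.14 + 259.35 = 7871.71
P = 10551.48 / 7871.71 × 100 = 134.0430
Fisher = √(L × P) = √(133.6803 × 134.0430) = 133.8615

133.86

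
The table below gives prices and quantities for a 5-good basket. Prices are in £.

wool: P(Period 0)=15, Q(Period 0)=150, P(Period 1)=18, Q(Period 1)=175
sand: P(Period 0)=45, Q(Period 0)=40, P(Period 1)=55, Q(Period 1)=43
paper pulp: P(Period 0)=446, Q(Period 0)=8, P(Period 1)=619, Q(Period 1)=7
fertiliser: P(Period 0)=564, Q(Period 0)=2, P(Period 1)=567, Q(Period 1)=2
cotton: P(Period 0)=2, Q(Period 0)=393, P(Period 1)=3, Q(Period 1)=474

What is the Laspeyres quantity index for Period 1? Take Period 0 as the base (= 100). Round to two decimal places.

Laspeyres quantity index uses base-period prices as weights.
ΣP(Period 0)·Q(Period 1) = 15×175 + 45×43 + 446×7 + 564×2 + 2×474 = 2625 + 1935 + 3122 + 1128 + 948 = 9758
ΣP(Period 0)·Q(Period 0) = 15×150 + 45×40 + 446×8 + 564×2 + 2×393 = 2250 + 1800 + 3568 + 1128 + 786 = 9532
Index = 9758 / 9532 × 100 = 102.3710

102.37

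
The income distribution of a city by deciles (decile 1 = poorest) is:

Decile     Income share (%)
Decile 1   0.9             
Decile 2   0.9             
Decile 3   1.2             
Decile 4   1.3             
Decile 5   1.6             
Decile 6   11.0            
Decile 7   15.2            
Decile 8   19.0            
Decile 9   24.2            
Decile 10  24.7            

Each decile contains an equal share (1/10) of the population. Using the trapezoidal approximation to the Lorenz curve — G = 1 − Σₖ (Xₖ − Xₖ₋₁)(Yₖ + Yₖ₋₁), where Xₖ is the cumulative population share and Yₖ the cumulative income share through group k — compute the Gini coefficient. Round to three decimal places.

Cumulative income shares Yₖ: 0.0090, 0.0180, 0.0300, 0.0430, 0.0590, 0.1690, 0.3210, 0.5110, 0.7530, 1.0000
Σ (Xₖ−Xₖ₋₁)(Yₖ+Yₖ₋₁) = (1/10)(0.0090+0.0000) + (1/10)(0.0180+0.0090) + (1/10)(0.0300+0.0180) + (1/10)(0.0430+0.0300) + (1/10)(0.0590+0.0430) + (1/10)(0.1690+0.0590) + (1/10)(0.3210+0.1690) + (1/10)(0.5110+0.3210) + (1/10)(0.7530+0.5110) + (1/10)(1.0000+0.7530)
  = 0.0009 + 0.0027 + 0.0048 + 0.0073 + 0.0102 + 0.0228 + 0.0490 + 0.0832 + 0.1264 + 0.1753 = 0.4826
G = 1 − 0.4826 = 0.5174

0.517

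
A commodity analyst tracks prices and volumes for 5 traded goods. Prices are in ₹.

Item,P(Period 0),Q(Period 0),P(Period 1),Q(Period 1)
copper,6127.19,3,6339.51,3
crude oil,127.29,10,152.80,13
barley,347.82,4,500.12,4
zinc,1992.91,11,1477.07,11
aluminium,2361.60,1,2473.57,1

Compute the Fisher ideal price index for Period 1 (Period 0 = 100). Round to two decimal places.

91.16

Laspeyres component (base-period weights):
ΣP(Period 1)Q(Period 0) = 6339.51×3 + 152.80×10 + 500.12×4 + 1477.07×11 + 2473.57×1 = 19018.53 + 1528 + 2000.48 + 16247.77 + 2473.57 = 41268.35
ΣP(Period 0)Q(Period 0) = 6127.19×3 + 127.29×10 + 347.82×4 + 1992.91×11 + 2361.60×1 = 18381.57 + 1272.9 + 1391.28 + 21922.01 + 2361.6 = 45329.36
L = 41268.35 / 45329.36 × 100 = 91.0411
Paasche component (current-period weights):
ΣP(Period 1)Q(Period 1) = 6339.51×3 + 152.80×13 + 500.12×4 + 1477.07×11 + 2473.57×1 = 19018.53 + 1986.4 + 2000.48 + 16247.77 + 2473.57 = 41726.75
ΣP(Period 0)Q(Period 1) = 6127.19×3 + 127.29×13 + 347.82×4 + 1992.91×11 + 2361.60×1 = 18381.57 + 1654.77 + 1391.28 + 21922.01 + 2361.6 = 45711.23
P = 41726.75 / 45711.23 × 100 = 91.2834
Fisher = √(L × P) = √(91.0411 × 91.2834) = 91.1622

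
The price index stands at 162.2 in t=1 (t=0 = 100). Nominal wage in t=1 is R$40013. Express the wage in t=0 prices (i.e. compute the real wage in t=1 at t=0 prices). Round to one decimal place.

24668.9

Real = Nominal ÷ (Index/100) = 40013 ÷ (162.2/100)
     = 40013 ÷ 1.622 = 24668.9273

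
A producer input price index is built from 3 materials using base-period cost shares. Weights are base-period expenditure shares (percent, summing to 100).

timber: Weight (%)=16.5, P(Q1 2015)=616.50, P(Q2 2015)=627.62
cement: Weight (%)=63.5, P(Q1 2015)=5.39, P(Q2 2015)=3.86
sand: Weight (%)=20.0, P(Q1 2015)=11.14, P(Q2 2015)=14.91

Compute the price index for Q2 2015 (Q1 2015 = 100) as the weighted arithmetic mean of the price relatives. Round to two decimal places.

89.04

timber: 16.5 × (627.62/616.50) = 16.5 × 1.018037 = 16.7976
cement: 63.5 × (3.86/5.39) = 63.5 × 0.716141 = 45.4750
sand: 20.0 × (14.91/11.14) = 20.0 × 1.338420 = 26.7684
Index = Σ wᵢ·(p₁ᵢ/p₀ᵢ) = 16.7976 + 45.4750 + 26.7684 = 89.0410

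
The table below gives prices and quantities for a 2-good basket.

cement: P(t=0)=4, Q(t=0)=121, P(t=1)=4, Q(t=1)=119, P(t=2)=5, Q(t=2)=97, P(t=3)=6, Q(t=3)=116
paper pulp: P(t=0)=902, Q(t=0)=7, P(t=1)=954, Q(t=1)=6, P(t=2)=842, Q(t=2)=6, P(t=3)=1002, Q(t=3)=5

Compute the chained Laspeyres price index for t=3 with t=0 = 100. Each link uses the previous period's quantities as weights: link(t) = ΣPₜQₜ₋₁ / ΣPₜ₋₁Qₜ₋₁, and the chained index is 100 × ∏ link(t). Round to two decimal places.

Link t=0→t=1:
ΣP(t=1)Q(t=0) = 4×121 + 954×7 = 484 + 6678 = 7162
ΣP(t=0)Q(t=0) = 4×121 + 902×7 = 484 + 6314 = 6798
link = 7162/6798 = 1.053545
Link t=1→t=2:
ΣP(t=2)Q(t=1) = 5×119 + 842×6 = 595 + 5052 = 5647
ΣP(t=1)Q(t=1) = 4×119 + 954×6 = 476 + 5724 = 6200
link = 5647/6200 = 0.910806
Link t=2→t=3:
ΣP(t=3)Q(t=2) = 6×97 + 1002×6 = 582 + 6012 = 6594
ΣP(t=2)Q(t=2) = 5×97 + 842×6 = 485 + 5052 = 5537
link = 6594/5537 = 1.190898
Chained index = 100 × 1.053545 × 0.910806 × 1.190898 = 114.2756

114.28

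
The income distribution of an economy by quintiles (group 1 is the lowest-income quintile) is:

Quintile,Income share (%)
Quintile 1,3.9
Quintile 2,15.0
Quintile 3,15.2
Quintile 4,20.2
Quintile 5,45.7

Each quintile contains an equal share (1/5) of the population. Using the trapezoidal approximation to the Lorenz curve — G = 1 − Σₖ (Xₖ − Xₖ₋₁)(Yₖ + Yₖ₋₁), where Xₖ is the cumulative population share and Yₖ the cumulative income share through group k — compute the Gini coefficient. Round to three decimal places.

Cumulative income shares Yₖ: 0.0390, 0.1890, 0.3410, 0.5430, 1.0000
Σ (Xₖ−Xₖ₋₁)(Yₖ+Yₖ₋₁) = (1/5)(0.0390+0.0000) + (1/5)(0.1890+0.0390) + (1/5)(0.3410+0.1890) + (1/5)(0.5430+0.3410) + (1/5)(1.0000+0.5430)
  = 0.0078 + 0.0456 + 0.1060 + 0.1768 + 0.3086 = 0.6448
G = 1 − 0.6448 = 0.3552

0.355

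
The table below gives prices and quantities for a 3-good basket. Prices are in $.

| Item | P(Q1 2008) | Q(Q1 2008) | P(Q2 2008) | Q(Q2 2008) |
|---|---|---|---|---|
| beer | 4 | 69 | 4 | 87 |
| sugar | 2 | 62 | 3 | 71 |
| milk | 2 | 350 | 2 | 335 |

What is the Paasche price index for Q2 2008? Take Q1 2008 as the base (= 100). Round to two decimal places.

Paasche price index uses current-period quantities as weights.
ΣP(Q2 2008)·Q(Q2 2008) = 4×87 + 3×71 + 2×335 = 348 + 213 + 670 = 1231
ΣP(Q1 2008)·Q(Q2 2008) = 4×87 + 2×71 + 2×335 = 348 + 142 + 670 = 1160
Index = 1231 / 1160 × 100 = 106.1207

106.12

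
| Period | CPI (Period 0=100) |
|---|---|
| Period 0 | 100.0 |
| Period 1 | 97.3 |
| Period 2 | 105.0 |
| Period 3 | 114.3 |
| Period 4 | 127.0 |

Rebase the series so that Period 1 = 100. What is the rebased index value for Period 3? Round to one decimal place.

Rebased(Period 3) = 114.3 / 97.3 × 100 = 117.4717

117.5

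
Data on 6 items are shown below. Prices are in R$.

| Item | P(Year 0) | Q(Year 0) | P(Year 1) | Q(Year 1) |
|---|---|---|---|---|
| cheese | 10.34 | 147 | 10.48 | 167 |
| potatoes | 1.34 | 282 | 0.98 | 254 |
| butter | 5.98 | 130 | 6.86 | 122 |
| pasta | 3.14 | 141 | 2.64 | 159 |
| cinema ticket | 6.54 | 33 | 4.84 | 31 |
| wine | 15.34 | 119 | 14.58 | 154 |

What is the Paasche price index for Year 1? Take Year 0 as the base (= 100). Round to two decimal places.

Paasche price index uses current-period quantities as weights.
ΣP(Year 1)·Q(Year 1) = 10.48×167 + 0.98×254 + 6.86×122 + 2.64×159 + 4.84×31 + 14.58×154 = 1750.16 + 248.92 + 836.92 + 419.76 + 150.04 + 2245.32 = 5651.12
ΣP(Year 0)·Q(Year 1) = 10.34×167 + 1.34×254 + 5.98×122 + 3.14×159 + 6.54×31 + 15.34×154 = 1726.78 + 340.36 + 729.56 + 499.26 + 202.74 + 2362.36 = 5861.06
Index = 5651.12 / 5861.06 × 100 = 96.4181

96.42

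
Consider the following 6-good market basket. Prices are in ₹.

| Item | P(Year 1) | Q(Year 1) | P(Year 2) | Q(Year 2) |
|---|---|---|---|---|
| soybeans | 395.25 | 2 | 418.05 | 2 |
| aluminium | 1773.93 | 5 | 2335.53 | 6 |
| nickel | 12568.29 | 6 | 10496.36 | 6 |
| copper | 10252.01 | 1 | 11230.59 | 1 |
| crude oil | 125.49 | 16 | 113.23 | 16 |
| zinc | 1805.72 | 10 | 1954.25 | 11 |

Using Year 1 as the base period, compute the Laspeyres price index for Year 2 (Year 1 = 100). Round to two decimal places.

93.66

Laspeyres price index uses base-period quantities as weights.
ΣP(Year 2)·Q(Year 1) = 418.05×2 + 2335.53×5 + 10496.36×6 + 11230.59×1 + 113.23×16 + 1954.25×10 = 836.1 + 11677.65 + 62978.16 + 11230.59 + 1811.68 + 19542.5 = 108076.68
ΣP(Year 1)·Q(Year 1) = 395.25×2 + 1773.93×5 + 12568.29×6 + 10252.01×1 + 125.49×16 + 1805.72×10 = 790.5 + 8869.65 + 75409.74 + 10252.01 + 2007.84 + 18057.2 = 115386.94
Index = 108076.68 / 115386.94 × 100 = 93.6646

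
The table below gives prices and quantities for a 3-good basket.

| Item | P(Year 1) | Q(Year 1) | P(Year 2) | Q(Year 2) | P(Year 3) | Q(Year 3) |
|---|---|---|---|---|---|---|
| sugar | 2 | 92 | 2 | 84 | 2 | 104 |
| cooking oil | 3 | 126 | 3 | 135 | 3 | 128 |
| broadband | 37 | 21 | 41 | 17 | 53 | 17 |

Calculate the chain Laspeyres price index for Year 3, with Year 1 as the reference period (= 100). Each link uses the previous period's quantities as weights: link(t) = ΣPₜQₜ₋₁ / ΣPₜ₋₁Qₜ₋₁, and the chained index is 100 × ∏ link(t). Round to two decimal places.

123.34

Link Year 1→Year 2:
ΣP(Year 2)Q(Year 1) = 2×92 + 3×126 + 41×21 = 184 + 378 + 861 = 1423
ΣP(Year 1)Q(Year 1) = 2×92 + 3×126 + 37×21 = 184 + 378 + 777 = 1339
link = 1423/1339 = 1.062733
Link Year 2→Year 3:
ΣP(Year 3)Q(Year 2) = 2×84 + 3×135 + 53×17 = 168 + 405 + 901 = 1474
ΣP(Year 2)Q(Year 2) = 2×84 + 3×135 + 41×17 = 168 + 405 + 697 = 1270
link = 1474/1270 = 1.160630
Chained index = 100 × 1.062733 × 1.160630 = 123.3440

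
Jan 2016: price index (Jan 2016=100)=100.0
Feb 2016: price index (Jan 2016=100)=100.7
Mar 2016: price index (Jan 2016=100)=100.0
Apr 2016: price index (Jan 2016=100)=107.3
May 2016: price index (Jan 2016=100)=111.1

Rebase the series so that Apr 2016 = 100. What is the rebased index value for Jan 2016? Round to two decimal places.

93.20

Rebased(Jan 2016) = 100.0 / 107.3 × 100 = 93.1966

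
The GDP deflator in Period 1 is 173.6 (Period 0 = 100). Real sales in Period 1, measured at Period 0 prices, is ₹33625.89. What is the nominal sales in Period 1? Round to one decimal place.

Nominal = Real × (Index/100) = 33625.89 × (173.6/100)
        = 33625.89 × 1.736 = 58374.5450

58374.5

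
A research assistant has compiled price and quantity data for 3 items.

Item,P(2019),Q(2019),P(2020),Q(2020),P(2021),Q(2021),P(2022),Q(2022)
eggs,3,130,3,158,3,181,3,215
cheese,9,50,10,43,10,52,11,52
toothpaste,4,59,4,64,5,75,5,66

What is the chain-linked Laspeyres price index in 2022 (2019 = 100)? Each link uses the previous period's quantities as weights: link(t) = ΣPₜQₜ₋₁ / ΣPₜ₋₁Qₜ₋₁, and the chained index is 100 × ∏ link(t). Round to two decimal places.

114.41

Link 2019→2020:
ΣP(2020)Q(2019) = 3×130 + 10×50 + 4×59 = 390 + 500 + 236 = 1126
ΣP(2019)Q(2019) = 3×130 + 9×50 + 4×59 = 390 + 450 + 236 = 1076
link = 1126/1076 = 1.046468
Link 2020→2021:
ΣP(2021)Q(2020) = 3×158 + 10×43 + 5×64 = 474 + 430 + 320 = 1224
ΣP(2020)Q(2020) = 3×158 + 10×43 + 4×64 = 474 + 430 + 256 = 1160
link = 1224/1160 = 1.055172
Link 2021→2022:
ΣP(2022)Q(2021) = 3×181 + 11×52 + 5×75 = 543 + 572 + 375 = 1490
ΣP(2021)Q(2021) = 3×181 + 10×52 + 5×75 = 543 + 520 + 375 = 1438
link = 1490/1438 = 1.036161
Chained index = 100 × 1.046468 × 1.055172 × 1.036161 = 114.4134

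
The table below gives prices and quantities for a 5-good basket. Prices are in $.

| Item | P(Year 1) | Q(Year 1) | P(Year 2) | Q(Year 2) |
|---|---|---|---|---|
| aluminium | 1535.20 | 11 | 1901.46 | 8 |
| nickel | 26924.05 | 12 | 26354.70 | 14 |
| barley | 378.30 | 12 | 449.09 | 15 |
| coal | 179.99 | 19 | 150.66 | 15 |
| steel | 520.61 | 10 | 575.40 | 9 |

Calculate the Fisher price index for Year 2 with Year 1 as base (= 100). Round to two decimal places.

Laspeyres component (base-period weights):
ΣP(Year 2)Q(Year 1) = 1901.46×11 + 26354.70×12 + 449.09×12 + 150.66×19 + 575.40×10 = 20916.06 + 316256.4 + 5389.08 + 2862.54 + 5754 = 351178.08
ΣP(Year 1)Q(Year 1) = 1535.20×11 + 26924.05×12 + 378.30×12 + 179.99×19 + 520.61×10 = 16887.2 + 323088.6 + 4539.6 + 3419.81 + 5206.1 = 353141.31
L = 351178.08 / 353141.31 × 100 = 99.4441
Paasche component (current-period weights):
ΣP(Year 2)Q(Year 2) = 1901.46×8 + 26354.70×14 + 449.09×15 + 150.66×15 + 575.40×9 = 15211.68 + 368965.8 + 6736.35 + 2259.9 + 5178.6 = 398352.33
ΣP(Year 1)Q(Year 2) = 1535.20×8 + 26924.05×14 + 378.30×15 + 179.99×15 + 520.61×9 = 12281.6 + 376936.7 + 5674.5 + 2699.85 + 4685.49 = 402278.14
P = 398352.33 / 402278.14 × 100 = 99.0241
Fisher = √(L × P) = √(99.4441 × 99.0241) = 99.2339

99.23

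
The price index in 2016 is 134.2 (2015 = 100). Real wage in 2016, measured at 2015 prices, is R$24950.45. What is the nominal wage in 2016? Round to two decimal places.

33483.50

Nominal = Real × (Index/100) = 24950.45 × (134.2/100)
        = 24950.45 × 1.342 = 33483.5039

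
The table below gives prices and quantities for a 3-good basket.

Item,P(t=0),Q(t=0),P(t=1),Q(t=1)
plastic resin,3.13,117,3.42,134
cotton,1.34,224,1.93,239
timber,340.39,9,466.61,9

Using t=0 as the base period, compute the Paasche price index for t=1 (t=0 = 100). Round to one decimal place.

Paasche price index uses current-period quantities as weights.
ΣP(t=1)·Q(t=1) = 3.42×134 + 1.93×239 + 466.61×9 = 458.28 + 461.27 + 4199.49 = 5119.04
ΣP(t=0)·Q(t=1) = 3.13×134 + 1.34×239 + 340.39×9 = 419.42 + 320.26 + 3063.51 = 3803.19
Index = 5119.04 / 3803.19 × 100 = 134.5986

134.6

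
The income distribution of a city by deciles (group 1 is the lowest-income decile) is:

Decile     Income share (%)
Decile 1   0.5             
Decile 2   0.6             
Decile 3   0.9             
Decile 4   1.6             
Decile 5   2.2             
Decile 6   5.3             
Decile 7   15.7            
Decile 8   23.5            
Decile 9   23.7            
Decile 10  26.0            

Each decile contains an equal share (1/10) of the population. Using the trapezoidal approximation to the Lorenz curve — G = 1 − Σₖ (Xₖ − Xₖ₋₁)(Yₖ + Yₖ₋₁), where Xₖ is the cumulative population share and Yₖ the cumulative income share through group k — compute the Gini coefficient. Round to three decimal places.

Cumulative income shares Yₖ: 0.0050, 0.0110, 0.0200, 0.0360, 0.0580, 0.1110, 0.2680, 0.5030, 0.7400, 1.0000
Σ (Xₖ−Xₖ₋₁)(Yₖ+Yₖ₋₁) = (1/10)(0.0050+0.0000) + (1/10)(0.0110+0.0050) + (1/10)(0.0200+0.0110) + (1/10)(0.0360+0.0200) + (1/10)(0.0580+0.0360) + (1/10)(0.1110+0.0580) + (1/10)(0.2680+0.1110) + (1/10)(0.5030+0.2680) + (1/10)(0.7400+0.5030) + (1/10)(1.0000+0.7400)
  = 0.0005 + 0.0016 + 0.0031 + 0.0056 + 0.0094 + 0.0169 + 0.0379 + 0.0771 + 0.1243 + 0.1740 = 0.4504
G = 1 − 0.4504 = 0.5496

0.550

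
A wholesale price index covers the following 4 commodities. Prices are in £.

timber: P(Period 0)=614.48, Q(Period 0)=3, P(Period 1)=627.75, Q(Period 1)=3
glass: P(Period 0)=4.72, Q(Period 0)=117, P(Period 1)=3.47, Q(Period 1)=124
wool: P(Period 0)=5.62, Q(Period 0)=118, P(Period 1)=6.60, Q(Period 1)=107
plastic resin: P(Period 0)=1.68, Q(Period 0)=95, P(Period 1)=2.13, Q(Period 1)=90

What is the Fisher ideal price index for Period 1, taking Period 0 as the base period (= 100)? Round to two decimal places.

101.28

Laspeyres component (base-period weights):
ΣP(Period 1)Q(Period 0) = 627.75×3 + 3.47×117 + 6.60×118 + 2.13×95 = 1883.25 + 405.99 + 778.8 + 202.35 = 3270.39
ΣP(Period 0)Q(Period 0) = 614.48×3 + 4.72×117 + 5.62×118 + 1.68×95 = 1843.44 + 552.24 + 663.16 + 159.6 = 3218.44
L = 3270.39 / 3218.44 × 100 = 101.6141
Paasche component (current-period weights):
ΣP(Period 1)Q(Period 1) = 627.75×3 + 3.47×124 + 6.60×107 + 2.13×90 = 1883.25 + 430.28 + 706.2 + 191.7 = 3211.43
ΣP(Period 0)Q(Period 1) = 614.48×3 + 4.72×124 + 5.62×107 + 1.68×90 = 1843.44 + 585.28 + 601.34 + 151.2 = 3181.26
P = 3211.43 / 3181.26 × 100 = 100.9484
Fisher = √(L × P) = √(101.6141 × 100.9484) = 101.2807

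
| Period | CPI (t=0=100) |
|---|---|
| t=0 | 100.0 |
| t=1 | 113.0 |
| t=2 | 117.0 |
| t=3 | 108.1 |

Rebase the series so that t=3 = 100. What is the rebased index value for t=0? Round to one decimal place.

92.5

Rebased(t=0) = 100.0 / 108.1 × 100 = 92.5069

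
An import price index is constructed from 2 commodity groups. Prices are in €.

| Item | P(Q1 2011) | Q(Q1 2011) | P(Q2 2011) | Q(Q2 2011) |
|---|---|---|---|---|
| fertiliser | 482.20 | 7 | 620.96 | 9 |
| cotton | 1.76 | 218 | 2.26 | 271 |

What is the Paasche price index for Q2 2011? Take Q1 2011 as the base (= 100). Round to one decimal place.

Paasche price index uses current-period quantities as weights.
ΣP(Q2 2011)·Q(Q2 2011) = 620.96×9 + 2.26×271 = 5588.64 + 612.46 = 6201.1
ΣP(Q1 2011)·Q(Q2 2011) = 482.20×9 + 1.76×271 = 4339.8 + 476.96 = 4816.76
Index = 6201.1 / 4816.76 × 100 = 128.7401

128.7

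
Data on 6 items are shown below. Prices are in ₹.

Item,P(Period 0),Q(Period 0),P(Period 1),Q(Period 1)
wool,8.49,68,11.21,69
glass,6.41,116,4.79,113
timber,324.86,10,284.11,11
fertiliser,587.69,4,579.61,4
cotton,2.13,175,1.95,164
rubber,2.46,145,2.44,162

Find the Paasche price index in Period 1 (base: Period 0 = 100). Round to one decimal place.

93.6

Paasche price index uses current-period quantities as weights.
ΣP(Period 1)·Q(Period 1) = 11.21×69 + 4.79×113 + 284.11×11 + 579.61×4 + 1.95×164 + 2.44×162 = 773.49 + 541.27 + 3125.21 + 2318.44 + 319.8 + 395.28 = 7473.49
ΣP(Period 0)·Q(Period 1) = 8.49×69 + 6.41×113 + 324.86×11 + 587.69×4 + 2.13×164 + 2.46×162 = 585.81 + 724.33 + 3573.46 + 2350.76 + 349.32 + 398.52 = 7982.2
Index = 7473.49 / 7982.2 × 100 = 93.6269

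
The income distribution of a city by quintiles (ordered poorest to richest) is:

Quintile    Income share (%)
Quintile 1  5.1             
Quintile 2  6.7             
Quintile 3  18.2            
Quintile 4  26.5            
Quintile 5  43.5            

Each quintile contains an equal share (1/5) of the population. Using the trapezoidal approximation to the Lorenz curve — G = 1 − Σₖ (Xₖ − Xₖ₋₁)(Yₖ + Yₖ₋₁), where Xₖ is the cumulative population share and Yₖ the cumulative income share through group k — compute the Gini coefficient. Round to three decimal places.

0.386

Cumulative income shares Yₖ: 0.0510, 0.1180, 0.3000, 0.5650, 1.0000
Σ (Xₖ−Xₖ₋₁)(Yₖ+Yₖ₋₁) = (1/5)(0.0510+0.0000) + (1/5)(0.1180+0.0510) + (1/5)(0.3000+0.1180) + (1/5)(0.5650+0.3000) + (1/5)(1.0000+0.5650)
  = 0.0102 + 0.0338 + 0.0836 + 0.1730 + 0.3130 = 0.6136
G = 1 − 0.6136 = 0.3864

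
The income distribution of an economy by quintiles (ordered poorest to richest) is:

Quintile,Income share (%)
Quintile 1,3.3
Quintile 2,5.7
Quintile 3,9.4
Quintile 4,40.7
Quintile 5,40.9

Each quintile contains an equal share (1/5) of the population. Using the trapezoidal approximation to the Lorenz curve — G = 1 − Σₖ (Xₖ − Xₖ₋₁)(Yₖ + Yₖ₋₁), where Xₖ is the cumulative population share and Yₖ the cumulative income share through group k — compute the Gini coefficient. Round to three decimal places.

0.441

Cumulative income shares Yₖ: 0.0330, 0.0900, 0.1840, 0.5910, 1.0000
Σ (Xₖ−Xₖ₋₁)(Yₖ+Yₖ₋₁) = (1/5)(0.0330+0.0000) + (1/5)(0.0900+0.0330) + (1/5)(0.1840+0.0900) + (1/5)(0.5910+0.1840) + (1/5)(1.0000+0.5910)
  = 0.0066 + 0.0246 + 0.0548 + 0.1550 + 0.3182 = 0.5592
G = 1 − 0.5592 = 0.4408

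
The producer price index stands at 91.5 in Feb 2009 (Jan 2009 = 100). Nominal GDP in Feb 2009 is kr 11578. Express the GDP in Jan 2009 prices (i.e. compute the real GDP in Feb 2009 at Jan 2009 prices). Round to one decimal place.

Real = Nominal ÷ (Index/100) = 11578 ÷ (91.5/100)
     = 11578 ÷ 0.915 = 12653.5519

12653.6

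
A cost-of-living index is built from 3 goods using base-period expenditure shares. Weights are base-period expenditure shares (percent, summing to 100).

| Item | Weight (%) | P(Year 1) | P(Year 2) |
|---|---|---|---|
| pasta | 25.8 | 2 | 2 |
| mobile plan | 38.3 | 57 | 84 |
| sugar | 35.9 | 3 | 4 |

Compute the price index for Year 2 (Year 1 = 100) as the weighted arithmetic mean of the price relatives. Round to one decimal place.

130.1

pasta: 25.8 × (2/2) = 25.8 × 1.000000 = 25.8000
mobile plan: 38.3 × (84/57) = 38.3 × 1.473684 = 56.4421
sugar: 35.9 × (4/3) = 35.9 × 1.333333 = 47.8667
Index = Σ wᵢ·(p₁ᵢ/p₀ᵢ) = 25.8000 + 56.4421 + 47.8667 = 130.1088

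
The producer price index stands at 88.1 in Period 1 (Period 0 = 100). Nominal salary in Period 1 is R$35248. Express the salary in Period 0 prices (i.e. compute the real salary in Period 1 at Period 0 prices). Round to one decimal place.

Real = Nominal ÷ (Index/100) = 35248 ÷ (88.1/100)
     = 35248 ÷ 0.881 = 40009.0806

40009.1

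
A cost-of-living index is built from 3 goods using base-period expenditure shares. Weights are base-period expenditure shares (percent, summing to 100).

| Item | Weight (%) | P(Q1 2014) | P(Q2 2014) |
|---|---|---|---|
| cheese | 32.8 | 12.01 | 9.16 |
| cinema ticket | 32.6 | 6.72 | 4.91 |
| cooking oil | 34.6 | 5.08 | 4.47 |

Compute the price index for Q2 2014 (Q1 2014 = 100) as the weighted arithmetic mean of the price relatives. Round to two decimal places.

cheese: 32.8 × (9.16/12.01) = 32.8 × 0.762698 = 25.0165
cinema ticket: 32.6 × (4.91/6.72) = 32.6 × 0.730655 = 23.8193
cooking oil: 34.6 × (4.47/5.08) = 34.6 × 0.879921 = 30.4453
Index = Σ wᵢ·(p₁ᵢ/p₀ᵢ) = 25.0165 + 23.8193 + 30.4453 = 79.2811

79.28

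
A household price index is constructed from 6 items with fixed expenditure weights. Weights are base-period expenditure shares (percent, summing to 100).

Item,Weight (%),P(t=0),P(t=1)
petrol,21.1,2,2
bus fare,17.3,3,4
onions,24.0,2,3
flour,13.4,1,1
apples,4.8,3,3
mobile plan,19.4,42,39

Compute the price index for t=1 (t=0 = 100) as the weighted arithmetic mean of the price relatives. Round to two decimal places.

petrol: 21.1 × (2/2) = 21.1 × 1.000000 = 21.1000
bus fare: 17.3 × (4/3) = 17.3 × 1.333333 = 23.0667
onions: 24.0 × (3/2) = 24.0 × 1.500000 = 36.0000
flour: 13.4 × (1/1) = 13.4 × 1.000000 = 13.4000
apples: 4.8 × (3/3) = 4.8 × 1.000000 = 4.8000
mobile plan: 19.4 × (39/42) = 19.4 × 0.928571 = 18.0143
Index = Σ wᵢ·(p₁ᵢ/p₀ᵢ) = 21.1000 + 23.0667 + 36.0000 + 13.4000 + 4.8000 + 18.0143 = 116.3810

116.38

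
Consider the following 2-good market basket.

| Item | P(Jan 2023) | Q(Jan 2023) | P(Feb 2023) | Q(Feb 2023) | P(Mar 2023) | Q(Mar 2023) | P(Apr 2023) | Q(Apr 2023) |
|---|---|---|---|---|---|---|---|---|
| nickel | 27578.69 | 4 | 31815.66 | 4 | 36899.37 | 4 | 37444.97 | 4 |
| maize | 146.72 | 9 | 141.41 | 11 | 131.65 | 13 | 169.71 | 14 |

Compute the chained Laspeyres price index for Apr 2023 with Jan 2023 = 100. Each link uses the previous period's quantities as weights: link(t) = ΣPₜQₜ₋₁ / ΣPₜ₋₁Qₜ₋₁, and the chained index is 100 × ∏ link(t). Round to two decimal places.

Link Jan 2023→Feb 2023:
ΣP(Feb 2023)Q(Jan 2023) = 31815.66×4 + 141.41×9 = 127262.64 + 1272.69 = 128535.33
ΣP(Jan 2023)Q(Jan 2023) = 27578.69×4 + 146.72×9 = 110314.76 + 1320.48 = 111635.24
link = 128535.33/111635.24 = 1.151387
Link Feb 2023→Mar 2023:
ΣP(Mar 2023)Q(Feb 2023) = 36899.37×4 + 131.65×11 = 147597.48 + 1448.15 = 149045.63
ΣP(Feb 2023)Q(Feb 2023) = 31815.66×4 + 141.41×11 = 127262.64 + 1555.51 = 128818.15
link = 149045.63/128818.15 = 1.157024
Link Mar 2023→Apr 2023:
ΣP(Apr 2023)Q(Mar 2023) = 37444.97×4 + 169.71×13 = 149779.88 + 2206.23 = 151986.11
ΣP(Mar 2023)Q(Mar 2023) = 36899.37×4 + 131.65×13 = 147597.48 + 1711.45 = 149308.93
link = 151986.11/149308.93 = 1.017930
Chained index = 100 × 1.151387 × 1.157024 × 1.017930 = 135.6068

135.61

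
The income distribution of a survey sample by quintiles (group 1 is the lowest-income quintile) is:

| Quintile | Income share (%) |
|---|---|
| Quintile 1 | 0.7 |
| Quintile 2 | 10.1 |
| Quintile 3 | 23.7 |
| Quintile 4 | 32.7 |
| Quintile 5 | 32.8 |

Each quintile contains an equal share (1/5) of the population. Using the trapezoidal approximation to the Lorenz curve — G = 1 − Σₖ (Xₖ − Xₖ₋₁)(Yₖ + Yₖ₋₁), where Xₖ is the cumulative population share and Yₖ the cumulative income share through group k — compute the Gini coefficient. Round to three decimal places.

Cumulative income shares Yₖ: 0.0070, 0.1080, 0.3450, 0.6720, 1.0000
Σ (Xₖ−Xₖ₋₁)(Yₖ+Yₖ₋₁) = (1/5)(0.0070+0.0000) + (1/5)(0.1080+0.0070) + (1/5)(0.3450+0.1080) + (1/5)(0.6720+0.3450) + (1/5)(1.0000+0.6720)
  = 0.0014 + 0.0230 + 0.0906 + 0.2034 + 0.3344 = 0.6528
G = 1 − 0.6528 = 0.3472

0.347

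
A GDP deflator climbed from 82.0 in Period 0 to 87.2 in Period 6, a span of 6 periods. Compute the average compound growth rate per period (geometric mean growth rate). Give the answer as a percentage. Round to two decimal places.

Growth factor = (87.2/82.0)^(1/6) = (1.063415)^(1/6) = 1.010300
Growth rate = 1.010300 − 1 = 0.010300 = 1.0300%

1.03%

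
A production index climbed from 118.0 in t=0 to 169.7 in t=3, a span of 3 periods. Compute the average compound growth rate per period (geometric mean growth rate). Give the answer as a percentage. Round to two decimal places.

Growth factor = (169.7/118.0)^(1/3) = (1.438136)^(1/3) = 1.128756
Growth rate = 1.128756 − 1 = 0.128756 = 12.8756%

12.88%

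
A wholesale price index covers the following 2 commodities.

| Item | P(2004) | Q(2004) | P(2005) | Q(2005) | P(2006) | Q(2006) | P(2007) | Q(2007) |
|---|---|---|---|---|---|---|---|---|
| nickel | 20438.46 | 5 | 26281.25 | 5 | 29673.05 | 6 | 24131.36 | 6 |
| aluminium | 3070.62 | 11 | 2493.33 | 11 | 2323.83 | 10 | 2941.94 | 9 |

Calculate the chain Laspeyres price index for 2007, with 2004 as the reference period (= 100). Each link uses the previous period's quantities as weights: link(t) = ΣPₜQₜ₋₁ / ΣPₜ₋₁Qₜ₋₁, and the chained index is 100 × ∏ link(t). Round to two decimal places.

110.71

Link 2004→2005:
ΣP(2005)Q(2004) = 26281.25×5 + 2493.33×11 = 131406.25 + 27426.63 = 158832.88
ΣP(2004)Q(2004) = 20438.46×5 + 3070.62×11 = 102192.3 + 33776.82 = 135969.12
link = 158832.88/135969.12 = 1.168154
Link 2005→2006:
ΣP(2006)Q(2005) = 29673.05×5 + 2323.83×11 = 148365.25 + 25562.13 = 173927.38
ΣP(2005)Q(2005) = 26281.25×5 + 2493.33×11 = 131406.25 + 27426.63 = 158832.88
link = 173927.38/158832.88 = 1.095034
Link 2006→2007:
ΣP(2007)Q(2006) = 24131.36×6 + 2941.94×10 = 144788.16 + 29419.4 = 174207.56
ΣP(2006)Q(2006) = 29673.05×6 + 2323.83×10 = 178038.3 + 23238.3 = 201276.6
link = 174207.56/201276.6 = 0.865513
Chained index = 100 × 1.168154 × 1.095034 × 0.865513 = 110.7137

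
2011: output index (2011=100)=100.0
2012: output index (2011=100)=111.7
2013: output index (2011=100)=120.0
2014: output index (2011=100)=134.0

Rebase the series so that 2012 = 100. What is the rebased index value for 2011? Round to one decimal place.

Rebased(2011) = 100.0 / 111.7 × 100 = 89.5255

89.5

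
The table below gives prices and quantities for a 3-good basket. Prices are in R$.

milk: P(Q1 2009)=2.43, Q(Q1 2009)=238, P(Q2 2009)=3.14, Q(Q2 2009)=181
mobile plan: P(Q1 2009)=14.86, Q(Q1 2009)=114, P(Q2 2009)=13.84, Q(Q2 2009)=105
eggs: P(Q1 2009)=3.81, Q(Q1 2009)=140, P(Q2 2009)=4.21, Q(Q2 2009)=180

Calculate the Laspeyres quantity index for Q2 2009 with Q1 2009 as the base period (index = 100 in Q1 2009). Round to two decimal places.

95.73

Laspeyres quantity index uses base-period prices as weights.
ΣP(Q1 2009)·Q(Q2 2009) = 2.43×181 + 14.86×105 + 3.81×180 = 439.83 + 1560.3 + 685.8 = 2685.93
ΣP(Q1 2009)·Q(Q1 2009) = 2.43×238 + 14.86×114 + 3.81×140 = 578.34 + 1694.04 + 533.4 = 2805.78
Index = 2685.93 / 2805.78 × 100 = 95.7285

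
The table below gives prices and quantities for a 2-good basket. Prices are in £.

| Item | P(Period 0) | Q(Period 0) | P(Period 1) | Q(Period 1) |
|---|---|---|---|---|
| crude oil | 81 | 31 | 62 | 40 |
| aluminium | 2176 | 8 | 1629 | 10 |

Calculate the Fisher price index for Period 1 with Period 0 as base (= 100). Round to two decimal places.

75.08

Laspeyres component (base-period weights):
ΣP(Period 1)Q(Period 0) = 62×31 + 1629×8 = 1922 + 13032 = 14954
ΣP(Period 0)Q(Period 0) = 81×31 + 2176×8 = 2511 + 17408 = 19919
L = 14954 / 19919 × 100 = 75.0740
Paasche component (current-period weights):
ΣP(Period 1)Q(Period 1) = 62×40 + 1629×10 = 2480 + 16290 = 18770
ΣP(Period 0)Q(Period 1) = 81×40 + 2176×10 = 3240 + 21760 = 25000
P = 18770 / 25000 × 100 = 75.0800
Fisher = √(L × P) = √(75.0740 × 75.0800) = 75.0770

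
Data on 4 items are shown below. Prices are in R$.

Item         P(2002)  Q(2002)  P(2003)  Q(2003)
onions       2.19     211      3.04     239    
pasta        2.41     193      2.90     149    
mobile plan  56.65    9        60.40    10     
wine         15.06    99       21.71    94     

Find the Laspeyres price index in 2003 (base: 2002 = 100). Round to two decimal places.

132.99

Laspeyres price index uses base-period quantities as weights.
ΣP(2003)·Q(2002) = 3.04×211 + 2.90×193 + 60.40×9 + 21.71×99 = 641.44 + 559.7 + 543.6 + 2149.29 = 3894.03
ΣP(2002)·Q(2002) = 2.19×211 + 2.41×193 + 56.65×9 + 15.06×99 = 462.09 + 465.13 + 509.85 + 1490.94 = 2928.01
Index = 3894.03 / 2928.01 × 100 = 132.9924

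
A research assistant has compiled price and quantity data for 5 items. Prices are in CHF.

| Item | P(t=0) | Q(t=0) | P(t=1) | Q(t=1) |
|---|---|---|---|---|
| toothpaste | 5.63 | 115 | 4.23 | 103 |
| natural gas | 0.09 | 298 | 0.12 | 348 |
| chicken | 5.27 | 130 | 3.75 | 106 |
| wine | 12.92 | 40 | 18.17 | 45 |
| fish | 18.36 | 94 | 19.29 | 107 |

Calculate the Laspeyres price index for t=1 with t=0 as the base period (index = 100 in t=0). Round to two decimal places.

Laspeyres price index uses base-period quantities as weights.
ΣP(t=1)·Q(t=0) = 4.23×115 + 0.12×298 + 3.75×130 + 18.17×40 + 19.29×94 = 486.45 + 35.76 + 487.5 + 726.8 + 1813.26 = 3549.77
ΣP(t=0)·Q(t=0) = 5.63×115 + 0.09×298 + 5.27×130 + 12.92×40 + 18.36×94 = 647.45 + 26.82 + 685.1 + 516.8 + 1725.84 = 3602.01
Index = 3549.77 / 3602.01 × 100 = 98.5497

98.55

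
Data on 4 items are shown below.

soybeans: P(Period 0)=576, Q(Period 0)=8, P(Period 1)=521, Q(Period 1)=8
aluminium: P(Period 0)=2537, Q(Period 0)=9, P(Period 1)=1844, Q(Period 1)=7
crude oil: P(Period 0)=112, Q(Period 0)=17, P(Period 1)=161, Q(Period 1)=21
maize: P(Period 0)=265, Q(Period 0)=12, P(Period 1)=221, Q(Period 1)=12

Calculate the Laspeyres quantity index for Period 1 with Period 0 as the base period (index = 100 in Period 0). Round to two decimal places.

85.78

Laspeyres quantity index uses base-period prices as weights.
ΣP(Period 0)·Q(Period 1) = 576×8 + 2537×7 + 112×21 + 265×12 = 4608 + 17759 + 2352 + 3180 = 27899
ΣP(Period 0)·Q(Period 0) = 576×8 + 2537×9 + 112×17 + 265×12 = 4608 + 22833 + 1904 + 3180 = 32525
Index = 27899 / 32525 × 100 = 85.7771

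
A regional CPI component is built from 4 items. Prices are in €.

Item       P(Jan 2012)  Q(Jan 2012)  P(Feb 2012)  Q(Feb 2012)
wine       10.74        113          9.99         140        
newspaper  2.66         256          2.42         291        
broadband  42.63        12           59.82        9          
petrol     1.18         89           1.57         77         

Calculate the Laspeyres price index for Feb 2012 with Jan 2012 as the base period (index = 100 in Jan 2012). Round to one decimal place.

103.8

Laspeyres price index uses base-period quantities as weights.
ΣP(Feb 2012)·Q(Jan 2012) = 9.99×113 + 2.42×256 + 59.82×12 + 1.57×89 = 1128.87 + 619.52 + 717.84 + 139.73 = 2605.96
ΣP(Jan 2012)·Q(Jan 2012) = 10.74×113 + 2.66×256 + 42.63×12 + 1.18×89 = 1213.62 + 680.96 + 511.56 + 105.02 = 2511.16
Index = 2605.96 / 2511.16 × 100 = 103.7751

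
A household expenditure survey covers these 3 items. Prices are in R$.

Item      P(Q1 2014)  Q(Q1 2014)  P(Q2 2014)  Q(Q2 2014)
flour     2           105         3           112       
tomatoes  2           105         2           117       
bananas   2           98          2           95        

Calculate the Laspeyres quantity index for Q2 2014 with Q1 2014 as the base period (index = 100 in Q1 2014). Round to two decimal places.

105.19

Laspeyres quantity index uses base-period prices as weights.
ΣP(Q1 2014)·Q(Q2 2014) = 2×112 + 2×117 + 2×95 = 224 + 234 + 190 = 648
ΣP(Q1 2014)·Q(Q1 2014) = 2×105 + 2×105 + 2×98 = 210 + 210 + 196 = 616
Index = 648 / 616 × 100 = 105.1948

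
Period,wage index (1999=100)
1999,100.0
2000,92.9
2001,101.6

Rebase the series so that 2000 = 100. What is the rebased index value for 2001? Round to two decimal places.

109.36

Rebased(2001) = 101.6 / 92.9 × 100 = 109.3649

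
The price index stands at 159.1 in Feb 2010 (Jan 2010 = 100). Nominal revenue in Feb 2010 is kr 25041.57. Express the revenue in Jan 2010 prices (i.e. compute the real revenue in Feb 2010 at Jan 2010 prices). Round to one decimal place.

Real = Nominal ÷ (Index/100) = 25041.57 ÷ (159.1/100)
     = 25041.57 ÷ 1.591 = 15739.5160

15739.5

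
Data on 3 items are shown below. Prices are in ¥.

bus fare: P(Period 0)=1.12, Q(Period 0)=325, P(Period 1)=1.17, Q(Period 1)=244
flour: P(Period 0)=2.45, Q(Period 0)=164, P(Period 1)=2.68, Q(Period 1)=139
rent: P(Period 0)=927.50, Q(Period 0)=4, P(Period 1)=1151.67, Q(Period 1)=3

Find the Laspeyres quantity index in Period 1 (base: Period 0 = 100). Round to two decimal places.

Laspeyres quantity index uses base-period prices as weights.
ΣP(Period 0)·Q(Period 1) = 1.12×244 + 2.45×139 + 927.50×3 = 273.28 + 340.55 + 2782.5 = 3396.33
ΣP(Period 0)·Q(Period 0) = 1.12×325 + 2.45×164 + 927.50×4 = 364 + 401.8 + 3710 = 4475.8
Index = 3396.33 / 4475.8 × 100 = 75.8821

75.88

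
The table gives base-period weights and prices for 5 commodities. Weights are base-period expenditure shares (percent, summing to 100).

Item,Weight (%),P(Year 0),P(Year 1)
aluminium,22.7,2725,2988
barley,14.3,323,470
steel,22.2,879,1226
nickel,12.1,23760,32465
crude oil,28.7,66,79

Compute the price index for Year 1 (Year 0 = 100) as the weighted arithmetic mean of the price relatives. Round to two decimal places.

aluminium: 22.7 × (2988/2725) = 22.7 × 1.096514 = 24.8909
barley: 14.3 × (470/323) = 14.3 × 1.455108 = 20.8080
steel: 22.2 × (1226/879) = 22.2 × 1.394767 = 30.9638
nickel: 12.1 × (32465/23760) = 12.1 × 1.366372 = 16.5331
crude oil: 28.7 × (79/66) = 28.7 × 1.196970 = 34.3530
Index = Σ wᵢ·(p₁ᵢ/p₀ᵢ) = 24.8909 + 20.8080 + 30.9638 + 16.5331 + 34.3530 = 127.5489

127.55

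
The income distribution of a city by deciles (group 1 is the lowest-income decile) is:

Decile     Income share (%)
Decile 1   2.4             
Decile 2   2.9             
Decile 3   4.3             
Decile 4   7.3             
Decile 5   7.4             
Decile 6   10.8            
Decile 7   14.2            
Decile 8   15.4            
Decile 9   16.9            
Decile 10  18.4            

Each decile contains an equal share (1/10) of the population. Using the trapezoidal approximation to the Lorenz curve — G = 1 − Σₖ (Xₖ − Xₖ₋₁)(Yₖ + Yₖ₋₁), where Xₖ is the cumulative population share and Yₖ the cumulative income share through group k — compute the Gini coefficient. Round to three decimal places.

0.322

Cumulative income shares Yₖ: 0.0240, 0.0530, 0.0960, 0.1690, 0.2430, 0.3510, 0.4930, 0.6470, 0.8160, 1.0000
Σ (Xₖ−Xₖ₋₁)(Yₖ+Yₖ₋₁) = (1/10)(0.0240+0.0000) + (1/10)(0.0530+0.0240) + (1/10)(0.0960+0.0530) + (1/10)(0.1690+0.0960) + (1/10)(0.2430+0.1690) + (1/10)(0.3510+0.2430) + (1/10)(0.4930+0.3510) + (1/10)(0.6470+0.4930) + (1/10)(0.8160+0.6470) + (1/10)(1.0000+0.8160)
  = 0.0024 + 0.0077 + 0.0149 + 0.0265 + 0.0412 + 0.0594 + 0.0844 + 0.1140 + 0.1463 + 0.1816 = 0.6784
G = 1 − 0.6784 = 0.3216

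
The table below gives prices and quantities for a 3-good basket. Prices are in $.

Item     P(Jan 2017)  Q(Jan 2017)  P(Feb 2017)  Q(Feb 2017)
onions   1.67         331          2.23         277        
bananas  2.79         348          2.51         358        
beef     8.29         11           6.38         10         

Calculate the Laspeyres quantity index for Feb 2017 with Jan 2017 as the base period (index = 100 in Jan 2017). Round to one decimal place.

Laspeyres quantity index uses base-period prices as weights.
ΣP(Jan 2017)·Q(Feb 2017) = 1.67×277 + 2.79×358 + 8.29×10 = 462.59 + 998.82 + 82.9 = 1544.31
ΣP(Jan 2017)·Q(Jan 2017) = 1.67×331 + 2.79×348 + 8.29×11 = 552.77 + 970.92 + 91.19 = 1614.88
Index = 1544.31 / 1614.88 × 100 = 95.6300

95.6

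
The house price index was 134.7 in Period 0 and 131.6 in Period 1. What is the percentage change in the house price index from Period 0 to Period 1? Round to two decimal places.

-2.30%

Change = (131.6 − 134.7) / 134.7 × 100
       = -3.1 / 134.7 × 100 = -2.3014%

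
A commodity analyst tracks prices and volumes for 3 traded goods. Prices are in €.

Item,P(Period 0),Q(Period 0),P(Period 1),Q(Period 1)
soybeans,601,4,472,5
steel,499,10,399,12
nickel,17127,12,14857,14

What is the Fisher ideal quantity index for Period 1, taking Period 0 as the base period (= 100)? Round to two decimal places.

116.83

Laspeyres component (base-period weights):
ΣP(Period 0)Q(Period 1) = 601×5 + 499×12 + 17127×14 = 3005 + 5988 + 239778 = 248771
ΣP(Period 0)Q(Period 0) = 601×4 + 499×10 + 17127×12 = 2404 + 4990 + 205524 = 212918
L = 248771 / 212918 × 100 = 116.8389
Paasche component (current-period weights):
ΣP(Period 1)Q(Period 1) = 472×5 + 399×12 + 14857×14 = 2360 + 4788 + 207998 = 215146
ΣP(Period 1)Q(Period 0) = 472×4 + 399×10 + 14857×12 = 1888 + 3990 + 178284 = 184162
P = 215146 / 184162 × 100 = 116.8243
Fisher = √(L × P) = √(116.8389 × 116.8243) = 116.8316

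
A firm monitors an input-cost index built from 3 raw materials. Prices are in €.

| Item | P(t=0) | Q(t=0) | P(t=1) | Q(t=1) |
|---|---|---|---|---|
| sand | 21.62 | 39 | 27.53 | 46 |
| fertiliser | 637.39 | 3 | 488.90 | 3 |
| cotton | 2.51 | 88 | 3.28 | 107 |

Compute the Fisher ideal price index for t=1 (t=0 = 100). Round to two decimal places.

Laspeyres component (base-period weights):
ΣP(t=1)Q(t=0) = 27.53×39 + 488.90×3 + 3.28×88 = 1073.67 + 1466.7 + 288.64 = 2829.01
ΣP(t=0)Q(t=0) = 21.62×39 + 637.39×3 + 2.51×88 = 843.18 + 1912.17 + 220.88 = 2976.23
L = 2829.01 / 2976.23 × 100 = 95.0535
Paasche component (current-period weights):
ΣP(t=1)Q(t=1) = 27.53×46 + 488.90×3 + 3.28×107 = 1266.38 + 1466.7 + 350.96 = 3084.04
ΣP(t=0)Q(t=1) = 21.62×46 + 637.39×3 + 2.51×107 = 994.52 + 1912.17 + 268.57 = 3175.26
P = 3084.04 / 3175.26 × 100 = 97.1272
Fisher = √(L × P) = √(95.0535 × 97.1272) = 96.0847

96.08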